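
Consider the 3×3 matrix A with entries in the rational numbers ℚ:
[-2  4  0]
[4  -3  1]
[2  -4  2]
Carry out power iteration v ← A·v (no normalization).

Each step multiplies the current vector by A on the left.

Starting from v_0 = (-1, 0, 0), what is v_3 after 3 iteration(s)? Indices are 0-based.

v_3 = (112, -118, -80)

v_0 = (-1, 0, 0).
v_1 = A·v_0 = (2, -4, -2).
v_2 = A·v_1 = (-20, 18, 16).
v_3 = A·v_2 = (112, -118, -80).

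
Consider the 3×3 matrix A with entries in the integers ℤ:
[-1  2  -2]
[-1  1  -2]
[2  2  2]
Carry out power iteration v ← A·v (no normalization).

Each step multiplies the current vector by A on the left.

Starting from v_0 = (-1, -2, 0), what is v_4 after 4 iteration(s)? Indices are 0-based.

v_0 = (-1, -2, 0).
v_1 = A·v_0 = (-3, -1, -6).
v_2 = A·v_1 = (13, 14, -20).
v_3 = A·v_2 = (55, 41, 14).
v_4 = A·v_3 = (-1, -42, 220).

v_4 = (-1, -42, 220)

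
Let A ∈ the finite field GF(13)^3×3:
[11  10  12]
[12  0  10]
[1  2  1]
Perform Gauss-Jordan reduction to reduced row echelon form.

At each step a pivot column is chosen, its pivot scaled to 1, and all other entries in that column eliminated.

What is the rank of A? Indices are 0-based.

step 1: normalize row 0 (÷11) = (1, 8, 7)
  row 1: subtract 12×row0 = (0, 8, 4)
  row 2: subtract 1×row0 = (0, 7, 7)
step 2: normalize row 1 (÷8) = (0, 1, 7)
  row 0: subtract 8×row1 = (1, 0, 3)
  row 2: subtract 7×row1 = (0, 0, 10)
step 3: normalize row 2 (÷10) = (0, 0, 1)
  row 0: subtract 3×row2 = (1, 0, 0)
  row 1: subtract 7×row2 = (0, 1, 0)

rank = 3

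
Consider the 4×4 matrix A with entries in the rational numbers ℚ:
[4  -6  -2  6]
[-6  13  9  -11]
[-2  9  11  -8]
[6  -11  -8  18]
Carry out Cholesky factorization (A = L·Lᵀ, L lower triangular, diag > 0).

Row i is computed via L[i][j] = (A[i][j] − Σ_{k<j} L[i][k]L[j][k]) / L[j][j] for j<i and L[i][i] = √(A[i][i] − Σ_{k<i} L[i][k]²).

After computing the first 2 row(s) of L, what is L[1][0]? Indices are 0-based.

L[1][0] = -3

Step 1: L[0][0] = √(4) = 2.
  L[1][0] = (-6) / L[0][0] = -3.
Step 2: L[1][1] = √(4) = 2.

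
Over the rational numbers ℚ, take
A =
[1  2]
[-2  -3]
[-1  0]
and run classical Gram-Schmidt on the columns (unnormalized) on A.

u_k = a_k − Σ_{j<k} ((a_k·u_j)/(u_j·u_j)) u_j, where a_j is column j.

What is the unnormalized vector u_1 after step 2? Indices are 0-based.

Step 1: u_0 = a_0 = (1, -2, -1).
Step 2: u_1 = a_1 − (4/3)·u_0 = (2/3, -1/3, 4/3).

u_1 = (2/3, -1/3, 4/3)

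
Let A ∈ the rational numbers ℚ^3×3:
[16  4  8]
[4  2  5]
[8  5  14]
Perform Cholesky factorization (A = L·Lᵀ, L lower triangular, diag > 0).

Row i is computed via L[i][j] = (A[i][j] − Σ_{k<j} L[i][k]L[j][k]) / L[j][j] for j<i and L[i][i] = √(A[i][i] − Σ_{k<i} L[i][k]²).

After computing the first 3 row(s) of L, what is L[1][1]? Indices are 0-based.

Step 1: L[0][0] = √(16) = 4.
  L[1][0] = (4) / L[0][0] = 1.
Step 2: L[1][1] = √(1) = 1.
  L[2][0] = (8) / L[0][0] = 2.
  L[2][1] = (3) / L[1][1] = 3.
Step 3: L[2][2] = √(1) = 1.

L[1][1] = 1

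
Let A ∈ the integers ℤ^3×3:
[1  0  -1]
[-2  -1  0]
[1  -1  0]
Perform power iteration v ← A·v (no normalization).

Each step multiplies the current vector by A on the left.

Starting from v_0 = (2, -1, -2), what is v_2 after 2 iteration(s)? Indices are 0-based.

v_2 = (1, -5, 7)

v_0 = (2, -1, -2).
v_1 = A·v_0 = (4, -3, 3).
v_2 = A·v_1 = (1, -5, 7).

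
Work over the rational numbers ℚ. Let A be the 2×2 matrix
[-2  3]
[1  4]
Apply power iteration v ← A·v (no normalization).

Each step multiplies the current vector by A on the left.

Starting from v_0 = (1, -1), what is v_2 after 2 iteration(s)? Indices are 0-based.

v_0 = (1, -1).
v_1 = A·v_0 = (-5, -3).
v_2 = A·v_1 = (1, -17).

v_2 = (1, -17)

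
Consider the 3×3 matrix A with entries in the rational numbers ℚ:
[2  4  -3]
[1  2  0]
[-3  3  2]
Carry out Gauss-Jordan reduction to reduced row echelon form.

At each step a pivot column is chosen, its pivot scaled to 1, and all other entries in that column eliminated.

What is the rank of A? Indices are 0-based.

rank = 3

pivot(0,0)=2: scale R0 → (1, 2, -3/2)
  clear (1,0): R1 −= (1)R0 → (0, 0, 3/2)
  clear (2,0): R2 −= (-3)R0 → (0, 9, -5/2)
pivot(1,1): swap R1↔R2
pivot(1,1)=9: scale R1 → (0, 1, -5/18)
  clear (0,1): R0 −= (2)R1 → (1, 0, -17/18)
pivot(2,2)=3/2: scale R2 → (0, 0, 1)
  clear (0,2): R0 −= (-17/18)R2 → (1, 0, 0)
  clear (1,2): R1 −= (-5/18)R2 → (0, 1, 0)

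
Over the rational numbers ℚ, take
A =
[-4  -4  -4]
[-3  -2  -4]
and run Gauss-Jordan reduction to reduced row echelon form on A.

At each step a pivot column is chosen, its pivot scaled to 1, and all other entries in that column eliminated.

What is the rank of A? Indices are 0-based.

step 1: normalize row 0 (÷-4) = (1, 1, 1)
  row 1: subtract -3×row0 = (0, 1, -1)
step 2: normalize row 1 (÷1) = (0, 1, -1)
  row 0: subtract 1×row1 = (1, 0, 2)

rank = 2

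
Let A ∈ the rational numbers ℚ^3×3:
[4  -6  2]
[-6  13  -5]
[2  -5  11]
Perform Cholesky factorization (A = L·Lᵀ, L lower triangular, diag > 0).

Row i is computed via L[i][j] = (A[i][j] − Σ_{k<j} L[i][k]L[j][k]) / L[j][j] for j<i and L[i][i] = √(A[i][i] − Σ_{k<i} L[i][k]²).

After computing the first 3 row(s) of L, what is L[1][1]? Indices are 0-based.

L[1][1] = 2

Step 1: L[0][0] = √(4) = 2.
  L[1][0] = (-6) / L[0][0] = -3.
Step 2: L[1][1] = √(4) = 2.
  L[2][0] = (2) / L[0][0] = 1.
  L[2][1] = (-2) / L[1][1] = -1.
Step 3: L[2][2] = √(9) = 3.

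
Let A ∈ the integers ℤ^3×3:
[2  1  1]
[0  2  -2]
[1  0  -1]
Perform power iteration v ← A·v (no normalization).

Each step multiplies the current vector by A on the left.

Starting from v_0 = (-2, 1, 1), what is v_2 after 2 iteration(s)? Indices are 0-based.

v_0 = (-2, 1, 1).
v_1 = A·v_0 = (-2, 0, -3).
v_2 = A·v_1 = (-7, 6, 1).

v_2 = (-7, 6, 1)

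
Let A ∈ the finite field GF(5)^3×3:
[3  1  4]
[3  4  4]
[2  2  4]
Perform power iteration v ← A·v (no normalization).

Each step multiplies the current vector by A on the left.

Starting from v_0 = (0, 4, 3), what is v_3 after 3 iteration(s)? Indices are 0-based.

v_3 = (0, 0, 4)

v_0 = (0, 4, 3).
v_1 = A·v_0 = (1, 3, 0).
v_2 = A·v_1 = (1, 0, 3).
v_3 = A·v_2 = (0, 0, 4).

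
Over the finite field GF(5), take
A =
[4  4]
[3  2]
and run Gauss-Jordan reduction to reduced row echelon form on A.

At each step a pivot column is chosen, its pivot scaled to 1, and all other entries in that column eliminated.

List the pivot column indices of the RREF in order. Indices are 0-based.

pivot columns: 0, 1

[1] R0 /= 4  ⇒  (1, 1)
     R1 -= 3·R0  ⇒  (0, 4)
[2] R1 /= 4  ⇒  (0, 1)
     R0 -= 1·R1  ⇒  (1, 0)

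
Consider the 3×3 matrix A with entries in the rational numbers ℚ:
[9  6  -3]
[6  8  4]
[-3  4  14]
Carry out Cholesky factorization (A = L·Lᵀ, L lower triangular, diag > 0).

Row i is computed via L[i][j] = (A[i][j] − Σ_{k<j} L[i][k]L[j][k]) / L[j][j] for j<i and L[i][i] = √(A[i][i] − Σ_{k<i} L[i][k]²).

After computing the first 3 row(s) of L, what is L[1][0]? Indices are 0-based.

L[1][0] = 2

Step 1: L[0][0] = √(9) = 3.
  L[1][0] = (6) / L[0][0] = 2.
Step 2: L[1][1] = √(4) = 2.
  L[2][0] = (-3) / L[0][0] = -1.
  L[2][1] = (6) / L[1][1] = 3.
Step 3: L[2][2] = √(4) = 2.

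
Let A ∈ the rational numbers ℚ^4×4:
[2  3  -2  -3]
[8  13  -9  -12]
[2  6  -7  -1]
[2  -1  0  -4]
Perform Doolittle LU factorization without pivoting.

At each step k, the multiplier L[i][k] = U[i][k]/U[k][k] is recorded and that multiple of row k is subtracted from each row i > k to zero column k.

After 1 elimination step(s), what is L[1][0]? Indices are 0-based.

[col 0] pivot 2
  R1 -= 4*R0 → (0, 1, -1, 0)  (L[1][0] := 4)
  R2 -= 1*R0 → (0, 3, -5, 2)  (L[2][0] := 1)
  R3 -= 1*R0 → (0, -4, 2, -1)  (L[3][0] := 1)

L[1][0] = 4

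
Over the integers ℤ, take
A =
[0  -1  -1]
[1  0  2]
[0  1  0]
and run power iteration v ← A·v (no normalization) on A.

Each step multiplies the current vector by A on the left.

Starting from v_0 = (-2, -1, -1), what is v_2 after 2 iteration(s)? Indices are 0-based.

v_2 = (5, 0, -4)

v_0 = (-2, -1, -1).
v_1 = A·v_0 = (2, -4, -1).
v_2 = A·v_1 = (5, 0, -4).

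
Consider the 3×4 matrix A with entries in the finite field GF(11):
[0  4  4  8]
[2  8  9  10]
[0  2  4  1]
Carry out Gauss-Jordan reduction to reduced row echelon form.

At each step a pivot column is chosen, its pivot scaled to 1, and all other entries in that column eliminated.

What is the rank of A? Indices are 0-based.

rank = 3

[1] R0 <-> R1
[1] R0 /= 2  ⇒  (1, 4, 10, 5)
[2] R1 /= 4  ⇒  (0, 1, 1, 2)
     R0 -= 4·R1  ⇒  (1, 0, 6, 8)
     R2 -= 2·R1  ⇒  (0, 0, 2, 8)
[3] R2 /= 2  ⇒  (0, 0, 1, 4)
     R0 -= 6·R2  ⇒  (1, 0, 0, 6)
     R1 -= 1·R2  ⇒  (0, 1, 0, 9)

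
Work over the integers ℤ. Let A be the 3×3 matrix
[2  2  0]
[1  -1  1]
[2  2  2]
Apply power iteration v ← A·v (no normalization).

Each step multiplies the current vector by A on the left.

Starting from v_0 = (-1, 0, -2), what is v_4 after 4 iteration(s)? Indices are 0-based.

v_0 = (-1, 0, -2).
v_1 = A·v_0 = (-2, -3, -6).
v_2 = A·v_1 = (-10, -5, -22).
v_3 = A·v_2 = (-30, -27, -74).
v_4 = A·v_3 = (-114, -77, -262).

v_4 = (-114, -77, -262)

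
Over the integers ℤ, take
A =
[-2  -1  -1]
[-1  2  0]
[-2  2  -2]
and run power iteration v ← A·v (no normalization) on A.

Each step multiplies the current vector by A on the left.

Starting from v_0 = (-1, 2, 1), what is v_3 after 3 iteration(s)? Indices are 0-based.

v_0 = (-1, 2, 1).
v_1 = A·v_0 = (-1, 5, 4).
v_2 = A·v_1 = (-7, 11, 4).
v_3 = A·v_2 = (-1, 29, 28).

v_3 = (-1, 29, 28)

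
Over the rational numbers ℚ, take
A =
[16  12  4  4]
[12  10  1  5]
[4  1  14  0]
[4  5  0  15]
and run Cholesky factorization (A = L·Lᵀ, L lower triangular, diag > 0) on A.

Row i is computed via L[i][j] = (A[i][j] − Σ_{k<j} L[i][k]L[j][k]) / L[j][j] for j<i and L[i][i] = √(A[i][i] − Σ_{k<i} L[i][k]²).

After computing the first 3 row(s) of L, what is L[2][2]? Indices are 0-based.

L[2][2] = 3

Step 1: L[0][0] = √(16) = 4.
  L[1][0] = (12) / L[0][0] = 3.
Step 2: L[1][1] = √(1) = 1.
  L[2][0] = (4) / L[0][0] = 1.
  L[2][1] = (-2) / L[1][1] = -2.
Step 3: L[2][2] = √(9) = 3.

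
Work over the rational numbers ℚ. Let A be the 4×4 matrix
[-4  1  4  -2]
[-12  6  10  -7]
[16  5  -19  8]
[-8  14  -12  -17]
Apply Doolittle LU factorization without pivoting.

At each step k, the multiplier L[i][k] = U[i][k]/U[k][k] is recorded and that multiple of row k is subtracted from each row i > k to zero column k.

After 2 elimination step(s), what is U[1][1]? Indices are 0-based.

Step 1: pivot at (0,0) is -4.
  row1 ← row1 − (3)·row0  ⇒  L[1][0]=3, U row1=(0, 3, -2, -1)
  row2 ← row2 − (-4)·row0  ⇒  L[2][0]=-4, U row2=(0, 9, -3, 0)
  row3 ← row3 − (2)·row0  ⇒  L[3][0]=2, U row3=(0, 12, -20, -13)
Step 2: pivot at (1,1) is 3.
  row2 ← row2 − (3)·row1  ⇒  L[2][1]=3, U row2=(0, 0, 3, 3)
  row3 ← row3 − (4)·row1  ⇒  L[3][1]=4, U row3=(0, 0, -12, -9)

U[1][1] = 3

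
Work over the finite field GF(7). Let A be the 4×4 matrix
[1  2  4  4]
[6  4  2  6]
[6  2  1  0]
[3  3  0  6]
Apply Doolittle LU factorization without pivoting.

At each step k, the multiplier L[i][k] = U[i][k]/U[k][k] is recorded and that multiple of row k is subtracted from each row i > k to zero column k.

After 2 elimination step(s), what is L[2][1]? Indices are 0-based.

k=0: U[0][0]=1
  eliminate (1,0): mult=6, new row 1: (0, 6, 6, 3); set L[1][0]=6
  eliminate (2,0): mult=6, new row 2: (0, 4, 5, 4); set L[2][0]=6
  eliminate (3,0): mult=3, new row 3: (0, 4, 2, 1); set L[3][0]=3
k=1: U[1][1]=6
  eliminate (2,1): mult=3, new row 2: (0, 0, 1, 2); set L[2][1]=3
  eliminate (3,1): mult=3, new row 3: (0, 0, 5, 6); set L[3][1]=3

L[2][1] = 3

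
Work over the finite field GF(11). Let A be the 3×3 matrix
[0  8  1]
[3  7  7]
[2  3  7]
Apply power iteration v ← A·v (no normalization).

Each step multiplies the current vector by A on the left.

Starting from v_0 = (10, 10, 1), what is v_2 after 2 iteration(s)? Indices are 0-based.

v_2 = (0, 5, 2)

v_0 = (10, 10, 1).
v_1 = A·v_0 = (4, 8, 2).
v_2 = A·v_1 = (0, 5, 2).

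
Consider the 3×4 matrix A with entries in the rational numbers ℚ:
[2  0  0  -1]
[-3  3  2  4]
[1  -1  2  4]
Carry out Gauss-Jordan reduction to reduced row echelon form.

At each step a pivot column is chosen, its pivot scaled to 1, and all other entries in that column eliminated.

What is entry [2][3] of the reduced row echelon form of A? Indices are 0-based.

M[2][3] = 2

step 1: normalize row 0 (÷2) = (1, 0, 0, -1/2)
  row 1: subtract -3×row0 = (0, 3, 2, 5/2)
  row 2: subtract 1×row0 = (0, -1, 2, 9/2)
step 2: normalize row 1 (÷3) = (0, 1, 2/3, 5/6)
  row 2: subtract -1×row1 = (0, 0, 8/3, 16/3)
step 3: normalize row 2 (÷8/3) = (0, 0, 1, 2)
  row 1: subtract 2/3×row2 = (0, 1, 0, -1/2)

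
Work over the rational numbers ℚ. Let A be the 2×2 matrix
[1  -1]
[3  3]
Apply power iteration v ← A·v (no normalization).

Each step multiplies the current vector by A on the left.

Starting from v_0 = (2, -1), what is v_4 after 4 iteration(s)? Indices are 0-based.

v_0 = (2, -1).
v_1 = A·v_0 = (3, 3).
v_2 = A·v_1 = (0, 18).
v_3 = A·v_2 = (-18, 54).
v_4 = A·v_3 = (-72, 108).

v_4 = (-72, 108)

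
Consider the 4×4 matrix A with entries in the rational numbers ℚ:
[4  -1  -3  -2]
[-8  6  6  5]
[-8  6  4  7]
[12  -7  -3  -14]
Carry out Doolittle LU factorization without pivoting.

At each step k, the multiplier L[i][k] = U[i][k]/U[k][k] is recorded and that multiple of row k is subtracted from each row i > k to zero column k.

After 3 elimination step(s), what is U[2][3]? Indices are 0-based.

Step 1: pivot at (0,0) is 4.
  row1 ← row1 − (-2)·row0  ⇒  L[1][0]=-2, U row1=(0, 4, 0, 1)
  row2 ← row2 − (-2)·row0  ⇒  L[2][0]=-2, U row2=(0, 4, -2, 3)
  row3 ← row3 − (3)·row0  ⇒  L[3][0]=3, U row3=(0, -4, 6, -8)
Step 2: pivot at (1,1) is 4.
  row2 ← row2 − (1)·row1  ⇒  L[2][1]=1, U row2=(0, 0, -2, 2)
  row3 ← row3 − (-1)·row1  ⇒  L[3][1]=-1, U row3=(0, 0, 6, -7)
Step 3: pivot at (2,2) is -2.
  row3 ← row3 − (-3)·row2  ⇒  L[3][2]=-3, U row3=(0, 0, 0, -1)

U[2][3] = 2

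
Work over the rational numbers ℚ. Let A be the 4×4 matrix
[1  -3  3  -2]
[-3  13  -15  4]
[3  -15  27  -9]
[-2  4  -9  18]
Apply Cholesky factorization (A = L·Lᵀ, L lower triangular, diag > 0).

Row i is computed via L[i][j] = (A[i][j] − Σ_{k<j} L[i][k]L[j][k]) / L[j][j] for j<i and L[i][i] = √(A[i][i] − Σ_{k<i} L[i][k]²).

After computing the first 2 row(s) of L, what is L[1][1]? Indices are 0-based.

Step 1: L[0][0] = √(1) = 1.
  L[1][0] = (-3) / L[0][0] = -3.
Step 2: L[1][1] = √(4) = 2.

L[1][1] = 2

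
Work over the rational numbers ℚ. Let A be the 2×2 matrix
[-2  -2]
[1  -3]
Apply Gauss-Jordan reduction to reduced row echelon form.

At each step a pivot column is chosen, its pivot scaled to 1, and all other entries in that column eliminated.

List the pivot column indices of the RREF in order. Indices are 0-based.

pivot columns: 0, 1

[1] R0 /= -2  ⇒  (1, 1)
     R1 -= 1·R0  ⇒  (0, -4)
[2] R1 /= -4  ⇒  (0, 1)
     R0 -= 1·R1  ⇒  (1, 0)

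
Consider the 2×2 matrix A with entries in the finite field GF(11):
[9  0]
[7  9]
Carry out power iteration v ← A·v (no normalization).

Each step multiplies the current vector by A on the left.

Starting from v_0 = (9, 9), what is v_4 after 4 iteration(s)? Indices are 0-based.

v_0 = (9, 9).
v_1 = A·v_0 = (4, 1).
v_2 = A·v_1 = (3, 4).
v_3 = A·v_2 = (5, 2).
v_4 = A·v_3 = (1, 9).

v_4 = (1, 9)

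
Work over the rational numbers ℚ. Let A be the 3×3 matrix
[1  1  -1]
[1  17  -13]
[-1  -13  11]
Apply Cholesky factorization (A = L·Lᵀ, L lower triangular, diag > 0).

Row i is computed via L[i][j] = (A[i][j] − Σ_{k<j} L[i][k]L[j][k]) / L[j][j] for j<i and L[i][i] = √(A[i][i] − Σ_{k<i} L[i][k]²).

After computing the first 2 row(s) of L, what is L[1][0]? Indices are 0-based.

L[1][0] = 1

Step 1: L[0][0] = √(1) = 1.
  L[1][0] = (1) / L[0][0] = 1.
Step 2: L[1][1] = √(16) = 4.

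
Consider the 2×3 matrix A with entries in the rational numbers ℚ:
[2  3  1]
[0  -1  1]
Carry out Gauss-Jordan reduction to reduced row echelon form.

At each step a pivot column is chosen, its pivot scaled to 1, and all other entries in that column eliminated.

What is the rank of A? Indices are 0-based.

rank = 2

step 1: normalize row 0 (÷2) = (1, 3/2, 1/2)
step 2: normalize row 1 (÷-1) = (0, 1, -1)
  row 0: subtract 3/2×row1 = (1, 0, 2)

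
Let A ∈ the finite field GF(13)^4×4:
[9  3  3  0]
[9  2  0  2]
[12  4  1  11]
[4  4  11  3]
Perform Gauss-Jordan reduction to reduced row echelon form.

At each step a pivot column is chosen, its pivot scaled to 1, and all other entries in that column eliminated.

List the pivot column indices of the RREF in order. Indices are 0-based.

pivot(0,0)=9: scale R0 → (1, 9, 9, 0)
  clear (1,0): R1 −= (9)R0 → (0, 12, 10, 2)
  clear (2,0): R2 −= (12)R0 → (0, 0, 10, 11)
  clear (3,0): R3 −= (4)R0 → (0, 7, 1, 3)
pivot(1,1)=12: scale R1 → (0, 1, 3, 11)
  clear (0,1): R0 −= (9)R1 → (1, 0, 8, 5)
  clear (3,1): R3 −= (7)R1 → (0, 0, 6, 4)
pivot(2,2)=10: scale R2 → (0, 0, 1, 5)
  clear (0,2): R0 −= (8)R2 → (1, 0, 0, 4)
  clear (1,2): R1 −= (3)R2 → (0, 1, 0, 9)
  clear (3,2): R3 −= (6)R2 → (0, 0, 0, 0)
col 3: no nonzero at/below row 3; advance.

pivot columns: 0, 1, 2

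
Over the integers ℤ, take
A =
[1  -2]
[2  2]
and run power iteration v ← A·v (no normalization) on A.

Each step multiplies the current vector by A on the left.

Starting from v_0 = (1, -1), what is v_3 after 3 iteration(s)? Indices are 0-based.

v_3 = (-9, 18)

v_0 = (1, -1).
v_1 = A·v_0 = (3, 0).
v_2 = A·v_1 = (3, 6).
v_3 = A·v_2 = (-9, 18).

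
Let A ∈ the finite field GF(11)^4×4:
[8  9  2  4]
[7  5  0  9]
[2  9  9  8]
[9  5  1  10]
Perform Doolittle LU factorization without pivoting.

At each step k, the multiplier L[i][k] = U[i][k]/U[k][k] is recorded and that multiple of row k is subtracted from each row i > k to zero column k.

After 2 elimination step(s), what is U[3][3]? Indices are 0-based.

U[3][3] = 0

[col 0] pivot 8
  R1 -= 5*R0 → (0, 4, 1, 0)  (L[1][0] := 5)
  R2 -= 3*R0 → (0, 4, 3, 7)  (L[2][0] := 3)
  R3 -= 8*R0 → (0, 10, 7, 0)  (L[3][0] := 8)
[col 1] pivot 4
  R2 -= 1*R1 → (0, 0, 2, 7)  (L[2][1] := 1)
  R3 -= 8*R1 → (0, 0, 10, 0)  (L[3][1] := 8)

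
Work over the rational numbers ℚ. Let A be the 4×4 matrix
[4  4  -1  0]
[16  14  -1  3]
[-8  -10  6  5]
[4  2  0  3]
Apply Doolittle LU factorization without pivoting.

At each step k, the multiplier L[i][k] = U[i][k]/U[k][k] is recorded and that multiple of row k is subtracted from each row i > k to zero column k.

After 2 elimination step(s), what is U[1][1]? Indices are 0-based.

U[1][1] = -2

[col 0] pivot 4
  R1 -= 4*R0 → (0, -2, 3, 3)  (L[1][0] := 4)
  R2 -= -2*R0 → (0, -2, 4, 5)  (L[2][0] := -2)
  R3 -= 1*R0 → (0, -2, 1, 3)  (L[3][0] := 1)
[col 1] pivot -2
  R2 -= 1*R1 → (0, 0, 1, 2)  (L[2][1] := 1)
  R3 -= 1*R1 → (0, 0, -2, 0)  (L[3][1] := 1)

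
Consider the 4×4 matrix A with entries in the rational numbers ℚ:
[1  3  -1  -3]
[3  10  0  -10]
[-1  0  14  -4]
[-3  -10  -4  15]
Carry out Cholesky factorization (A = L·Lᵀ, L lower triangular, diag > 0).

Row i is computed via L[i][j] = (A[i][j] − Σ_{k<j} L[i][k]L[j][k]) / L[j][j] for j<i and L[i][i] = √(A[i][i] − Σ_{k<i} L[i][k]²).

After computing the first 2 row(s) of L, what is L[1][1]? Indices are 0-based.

Step 1: L[0][0] = √(1) = 1.
  L[1][0] = (3) / L[0][0] = 3.
Step 2: L[1][1] = √(1) = 1.

L[1][1] = 1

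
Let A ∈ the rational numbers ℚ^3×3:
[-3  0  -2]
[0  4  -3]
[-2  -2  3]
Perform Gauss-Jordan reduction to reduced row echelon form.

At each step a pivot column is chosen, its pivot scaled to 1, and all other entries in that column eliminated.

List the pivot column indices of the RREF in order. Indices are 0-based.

step 1: normalize row 0 (÷-3) = (1, 0, 2/3)
  row 2: subtract -2×row0 = (0, -2, 13/3)
step 2: normalize row 1 (÷4) = (0, 1, -3/4)
  row 2: subtract -2×row1 = (0, 0, 17/6)
step 3: normalize row 2 (÷17/6) = (0, 0, 1)
  row 0: subtract 2/3×row2 = (1, 0, 0)
  row 1: subtract -3/4×row2 = (0, 1, 0)

pivot columns: 0, 1, 2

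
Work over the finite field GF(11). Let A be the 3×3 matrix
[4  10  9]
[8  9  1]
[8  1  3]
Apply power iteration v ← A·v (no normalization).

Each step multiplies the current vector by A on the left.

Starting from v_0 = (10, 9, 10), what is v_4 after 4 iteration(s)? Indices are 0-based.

v_4 = (6, 5, 3)

v_0 = (10, 9, 10).
v_1 = A·v_0 = (0, 6, 9).
v_2 = A·v_1 = (9, 8, 0).
v_3 = A·v_2 = (6, 1, 3).
v_4 = A·v_3 = (6, 5, 3).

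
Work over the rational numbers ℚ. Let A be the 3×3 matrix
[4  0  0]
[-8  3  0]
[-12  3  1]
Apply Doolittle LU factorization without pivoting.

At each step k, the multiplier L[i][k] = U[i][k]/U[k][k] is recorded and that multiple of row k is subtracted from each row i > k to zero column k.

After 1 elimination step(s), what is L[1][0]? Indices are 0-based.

Step 1: pivot at (0,0) is 4.
  row1 ← row1 − (-2)·row0  ⇒  L[1][0]=-2, U row1=(0, 3, 0)
  row2 ← row2 − (-3)·row0  ⇒  L[2][0]=-3, U row2=(0, 3, 1)

L[1][0] = -2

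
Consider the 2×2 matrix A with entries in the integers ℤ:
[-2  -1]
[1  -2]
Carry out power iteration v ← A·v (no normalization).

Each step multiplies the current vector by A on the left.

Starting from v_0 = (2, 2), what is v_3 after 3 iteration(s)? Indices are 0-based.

v_3 = (-26, 18)

v_0 = (2, 2).
v_1 = A·v_0 = (-6, -2).
v_2 = A·v_1 = (14, -2).
v_3 = A·v_2 = (-26, 18).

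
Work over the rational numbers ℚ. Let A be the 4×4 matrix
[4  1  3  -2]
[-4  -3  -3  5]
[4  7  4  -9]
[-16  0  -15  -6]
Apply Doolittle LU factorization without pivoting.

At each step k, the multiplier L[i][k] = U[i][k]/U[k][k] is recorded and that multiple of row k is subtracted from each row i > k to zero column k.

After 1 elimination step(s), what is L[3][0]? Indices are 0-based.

L[3][0] = -4

Step 1: pivot at (0,0) is 4.
  row1 ← row1 − (-1)·row0  ⇒  L[1][0]=-1, U row1=(0, -2, 0, 3)
  row2 ← row2 − (1)·row0  ⇒  L[2][0]=1, U row2=(0, 6, 1, -7)
  row3 ← row3 − (-4)·row0  ⇒  L[3][0]=-4, U row3=(0, 4, -3, -14)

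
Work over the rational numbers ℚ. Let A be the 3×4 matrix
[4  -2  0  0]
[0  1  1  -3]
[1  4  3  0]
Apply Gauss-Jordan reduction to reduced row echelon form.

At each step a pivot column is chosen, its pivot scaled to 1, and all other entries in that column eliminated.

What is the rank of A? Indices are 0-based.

[1] R0 /= 4  ⇒  (1, -1/2, 0, 0)
     R2 -= 1·R0  ⇒  (0, 9/2, 3, 0)
[2] R1 /= 1  ⇒  (0, 1, 1, -3)
     R0 -= -1/2·R1  ⇒  (1, 0, 1/2, -3/2)
     R2 -= 9/2·R1  ⇒  (0, 0, -3/2, 27/2)
[3] R2 /= -3/2  ⇒  (0, 0, 1, -9)
     R0 -= 1/2·R2  ⇒  (1, 0, 0, 3)
     R1 -= 1·R2  ⇒  (0, 1, 0, 6)

rank = 3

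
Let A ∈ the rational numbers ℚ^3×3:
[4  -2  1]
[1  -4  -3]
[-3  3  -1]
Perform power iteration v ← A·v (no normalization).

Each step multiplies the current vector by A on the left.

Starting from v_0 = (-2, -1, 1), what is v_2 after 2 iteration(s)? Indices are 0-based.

v_2 = (-16, -7, 10)

v_0 = (-2, -1, 1).
v_1 = A·v_0 = (-5, -1, 2).
v_2 = A·v_1 = (-16, -7, 10).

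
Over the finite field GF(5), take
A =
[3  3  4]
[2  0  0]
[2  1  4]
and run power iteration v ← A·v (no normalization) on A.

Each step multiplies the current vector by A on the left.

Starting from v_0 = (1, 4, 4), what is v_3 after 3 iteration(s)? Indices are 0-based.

v_0 = (1, 4, 4).
v_1 = A·v_0 = (1, 2, 2).
v_2 = A·v_1 = (2, 2, 2).
v_3 = A·v_2 = (0, 4, 4).

v_3 = (0, 4, 4)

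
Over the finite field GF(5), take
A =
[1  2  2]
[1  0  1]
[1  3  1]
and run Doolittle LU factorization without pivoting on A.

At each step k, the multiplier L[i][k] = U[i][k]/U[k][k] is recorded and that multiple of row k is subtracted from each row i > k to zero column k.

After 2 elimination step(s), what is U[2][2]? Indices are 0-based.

U[2][2] = 1

k=0: U[0][0]=1
  eliminate (1,0): mult=1, new row 1: (0, 3, 4); set L[1][0]=1
  eliminate (2,0): mult=1, new row 2: (0, 1, 4); set L[2][0]=1
k=1: U[1][1]=3
  eliminate (2,1): mult=2, new row 2: (0, 0, 1); set L[2][1]=2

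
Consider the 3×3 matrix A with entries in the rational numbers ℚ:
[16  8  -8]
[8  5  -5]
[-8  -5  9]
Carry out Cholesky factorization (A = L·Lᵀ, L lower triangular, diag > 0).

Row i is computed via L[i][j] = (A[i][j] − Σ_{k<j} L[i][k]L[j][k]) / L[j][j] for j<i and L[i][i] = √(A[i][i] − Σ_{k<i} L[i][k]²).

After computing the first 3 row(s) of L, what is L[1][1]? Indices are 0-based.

L[1][1] = 1

Step 1: L[0][0] = √(16) = 4.
  L[1][0] = (8) / L[0][0] = 2.
Step 2: L[1][1] = √(1) = 1.
  L[2][0] = (-8) / L[0][0] = -2.
  L[2][1] = (-1) / L[1][1] = -1.
Step 3: L[2][2] = √(4) = 2.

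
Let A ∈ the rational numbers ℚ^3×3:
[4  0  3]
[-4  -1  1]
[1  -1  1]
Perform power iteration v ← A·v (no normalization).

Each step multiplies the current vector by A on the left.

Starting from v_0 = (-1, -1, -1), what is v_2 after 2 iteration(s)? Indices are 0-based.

v_0 = (-1, -1, -1).
v_1 = A·v_0 = (-7, 4, -1).
v_2 = A·v_1 = (-31, 23, -12).

v_2 = (-31, 23, -12)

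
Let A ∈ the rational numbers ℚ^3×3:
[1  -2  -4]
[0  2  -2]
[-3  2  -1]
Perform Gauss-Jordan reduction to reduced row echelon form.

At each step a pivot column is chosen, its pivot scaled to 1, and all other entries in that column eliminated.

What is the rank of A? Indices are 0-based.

rank = 3

step 1: normalize row 0 (÷1) = (1, -2, -4)
  row 2: subtract -3×row0 = (0, -4, -13)
step 2: normalize row 1 (÷2) = (0, 1, -1)
  row 0: subtract -2×row1 = (1, 0, -6)
  row 2: subtract -4×row1 = (0, 0, -17)
step 3: normalize row 2 (÷-17) = (0, 0, 1)
  row 0: subtract -6×row2 = (1, 0, 0)
  row 1: subtract -1×row2 = (0, 1, 0)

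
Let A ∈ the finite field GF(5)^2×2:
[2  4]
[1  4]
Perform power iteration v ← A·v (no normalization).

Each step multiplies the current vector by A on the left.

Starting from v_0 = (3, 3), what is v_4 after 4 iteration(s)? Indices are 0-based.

v_4 = (0, 1)

v_0 = (3, 3).
v_1 = A·v_0 = (3, 0).
v_2 = A·v_1 = (1, 3).
v_3 = A·v_2 = (4, 3).
v_4 = A·v_3 = (0, 1).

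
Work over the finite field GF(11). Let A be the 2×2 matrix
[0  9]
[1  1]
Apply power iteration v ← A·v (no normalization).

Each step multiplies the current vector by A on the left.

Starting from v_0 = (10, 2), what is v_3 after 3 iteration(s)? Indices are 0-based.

v_3 = (6, 6)

v_0 = (10, 2).
v_1 = A·v_0 = (7, 1).
v_2 = A·v_1 = (9, 8).
v_3 = A·v_2 = (6, 6).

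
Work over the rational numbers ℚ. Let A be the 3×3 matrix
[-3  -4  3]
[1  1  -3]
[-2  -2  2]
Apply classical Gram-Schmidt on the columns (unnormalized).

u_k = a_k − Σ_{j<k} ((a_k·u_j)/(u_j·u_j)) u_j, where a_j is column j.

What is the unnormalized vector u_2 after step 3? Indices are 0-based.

u_2 = (0, -8/5, -4/5)

Step 1: u_0 = a_0 = (-3, 1, -2).
Step 2: u_1 = a_1 − (17/14)·u_0 = (-5/14, -3/14, 3/7).
Step 3: u_2 = a_2 − (-8/7)·u_0 − (6/5)·u_1 = (0, -8/5, -4/5).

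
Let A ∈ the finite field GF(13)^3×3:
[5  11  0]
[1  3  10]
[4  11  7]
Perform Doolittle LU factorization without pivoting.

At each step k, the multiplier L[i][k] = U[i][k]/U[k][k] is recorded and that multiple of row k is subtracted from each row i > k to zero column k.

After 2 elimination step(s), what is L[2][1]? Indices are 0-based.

L[2][1] = 6

[col 0] pivot 5
  R1 -= 8*R0 → (0, 6, 10)  (L[1][0] := 8)
  R2 -= 6*R0 → (0, 10, 7)  (L[2][0] := 6)
[col 1] pivot 6
  R2 -= 6*R1 → (0, 0, 12)  (L[2][1] := 6)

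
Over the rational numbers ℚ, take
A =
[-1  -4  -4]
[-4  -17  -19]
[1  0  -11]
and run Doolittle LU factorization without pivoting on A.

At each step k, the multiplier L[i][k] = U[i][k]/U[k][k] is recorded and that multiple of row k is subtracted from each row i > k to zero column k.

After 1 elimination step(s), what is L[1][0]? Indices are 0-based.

Step 1: pivot at (0,0) is -1.
  row1 ← row1 − (4)·row0  ⇒  L[1][0]=4, U row1=(0, -1, -3)
  row2 ← row2 − (-1)·row0  ⇒  L[2][0]=-1, U row2=(0, -4, -15)

L[1][0] = 4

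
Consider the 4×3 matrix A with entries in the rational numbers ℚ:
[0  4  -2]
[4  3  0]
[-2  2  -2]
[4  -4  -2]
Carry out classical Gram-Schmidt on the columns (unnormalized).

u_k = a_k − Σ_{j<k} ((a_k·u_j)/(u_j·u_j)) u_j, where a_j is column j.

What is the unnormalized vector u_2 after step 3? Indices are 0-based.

Step 1: u_0 = a_0 = (0, 4, -2, 4).
Step 2: u_1 = a_1 − (-2/9)·u_0 = (4, 35/9, 14/9, -28/9).
Step 3: u_2 = a_2 − (-1/9)·u_0 − (-44/389)·u_1 = (-602/389, 344/389, -796/389, -742/389).

u_2 = (-602/389, 344/389, -796/389, -742/389)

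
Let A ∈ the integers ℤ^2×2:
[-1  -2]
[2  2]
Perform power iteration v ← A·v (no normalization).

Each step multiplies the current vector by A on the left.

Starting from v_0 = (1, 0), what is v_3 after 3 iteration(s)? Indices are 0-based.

v_0 = (1, 0).
v_1 = A·v_0 = (-1, 2).
v_2 = A·v_1 = (-3, 2).
v_3 = A·v_2 = (-1, -2).

v_3 = (-1, -2)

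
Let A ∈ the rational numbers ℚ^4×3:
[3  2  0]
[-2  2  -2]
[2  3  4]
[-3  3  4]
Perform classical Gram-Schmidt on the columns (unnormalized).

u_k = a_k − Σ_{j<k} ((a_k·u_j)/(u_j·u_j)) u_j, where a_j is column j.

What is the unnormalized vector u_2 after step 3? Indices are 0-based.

Step 1: u_0 = a_0 = (3, -2, 2, -3).
Step 2: u_1 = a_1 − (-1/26)·u_0 = (55/26, 25/13, 40/13, 75/26).
Step 3: u_2 = a_2 − (0)·u_0 − (104/135)·u_1 = (-44/27, -94/27, 44/27, 16/9).

u_2 = (-44/27, -94/27, 44/27, 16/9)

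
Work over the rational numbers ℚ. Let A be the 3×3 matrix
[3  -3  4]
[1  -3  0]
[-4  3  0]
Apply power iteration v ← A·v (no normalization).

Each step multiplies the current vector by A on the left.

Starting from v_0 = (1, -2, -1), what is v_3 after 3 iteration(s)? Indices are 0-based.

v_3 = (-86, 2, 136)

v_0 = (1, -2, -1).
v_1 = A·v_0 = (5, 7, -10).
v_2 = A·v_1 = (-46, -16, 1).
v_3 = A·v_2 = (-86, 2, 136).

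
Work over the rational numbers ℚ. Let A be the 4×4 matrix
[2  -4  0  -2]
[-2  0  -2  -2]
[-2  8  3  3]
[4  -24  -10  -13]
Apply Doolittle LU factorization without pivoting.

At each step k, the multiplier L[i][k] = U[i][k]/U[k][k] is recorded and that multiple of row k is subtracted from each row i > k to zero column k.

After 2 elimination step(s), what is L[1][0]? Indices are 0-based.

L[1][0] = -1

k=0: U[0][0]=2
  eliminate (1,0): mult=-1, new row 1: (0, -4, -2, -4); set L[1][0]=-1
  eliminate (2,0): mult=-1, new row 2: (0, 4, 3, 1); set L[2][0]=-1
  eliminate (3,0): mult=2, new row 3: (0, -16, -10, -9); set L[3][0]=2
k=1: U[1][1]=-4
  eliminate (2,1): mult=-1, new row 2: (0, 0, 1, -3); set L[2][1]=-1
  eliminate (3,1): mult=4, new row 3: (0, 0, -2, 7); set L[3][1]=4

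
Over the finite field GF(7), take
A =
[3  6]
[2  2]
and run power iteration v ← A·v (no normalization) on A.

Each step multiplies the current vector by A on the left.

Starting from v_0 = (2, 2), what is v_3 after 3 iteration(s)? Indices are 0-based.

v_0 = (2, 2).
v_1 = A·v_0 = (4, 1).
v_2 = A·v_1 = (4, 3).
v_3 = A·v_2 = (2, 0).

v_3 = (2, 0)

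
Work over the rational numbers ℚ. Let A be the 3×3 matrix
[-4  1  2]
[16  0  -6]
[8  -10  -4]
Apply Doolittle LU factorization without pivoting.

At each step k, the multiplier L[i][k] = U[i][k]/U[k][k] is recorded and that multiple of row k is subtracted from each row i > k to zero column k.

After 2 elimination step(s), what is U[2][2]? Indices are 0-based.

U[2][2] = 4

k=0: U[0][0]=-4
  eliminate (1,0): mult=-4, new row 1: (0, 4, 2); set L[1][0]=-4
  eliminate (2,0): mult=-2, new row 2: (0, -8, 0); set L[2][0]=-2
k=1: U[1][1]=4
  eliminate (2,1): mult=-2, new row 2: (0, 0, 4); set L[2][1]=-2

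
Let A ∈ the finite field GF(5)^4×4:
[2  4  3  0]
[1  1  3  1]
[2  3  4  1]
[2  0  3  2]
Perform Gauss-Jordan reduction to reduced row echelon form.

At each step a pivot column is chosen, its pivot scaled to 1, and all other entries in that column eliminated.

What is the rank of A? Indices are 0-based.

rank = 4

pivot(0,0)=2: scale R0 → (1, 2, 4, 0)
  clear (1,0): R1 −= (1)R0 → (0, 4, 4, 1)
  clear (2,0): R2 −= (2)R0 → (0, 4, 1, 1)
  clear (3,0): R3 −= (2)R0 → (0, 1, 0, 2)
pivot(1,1)=4: scale R1 → (0, 1, 1, 4)
  clear (0,1): R0 −= (2)R1 → (1, 0, 2, 2)
  clear (2,1): R2 −= (4)R1 → (0, 0, 2, 0)
  clear (3,1): R3 −= (1)R1 → (0, 0, 4, 3)
pivot(2,2)=2: scale R2 → (0, 0, 1, 0)
  clear (0,2): R0 −= (2)R2 → (1, 0, 0, 2)
  clear (1,2): R1 −= (1)R2 → (0, 1, 0, 4)
  clear (3,2): R3 −= (4)R2 → (0, 0, 0, 3)
pivot(3,3)=3: scale R3 → (0, 0, 0, 1)
  clear (0,3): R0 −= (2)R3 → (1, 0, 0, 0)
  clear (1,3): R1 −= (4)R3 → (0, 1, 0, 0)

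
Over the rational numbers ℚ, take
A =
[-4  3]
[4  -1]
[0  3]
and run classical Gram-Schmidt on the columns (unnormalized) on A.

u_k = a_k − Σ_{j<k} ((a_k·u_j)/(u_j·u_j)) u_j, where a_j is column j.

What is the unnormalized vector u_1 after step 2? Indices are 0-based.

u_1 = (1, 1, 3)

Step 1: u_0 = a_0 = (-4, 4, 0).
Step 2: u_1 = a_1 − (-1/2)·u_0 = (1, 1, 3).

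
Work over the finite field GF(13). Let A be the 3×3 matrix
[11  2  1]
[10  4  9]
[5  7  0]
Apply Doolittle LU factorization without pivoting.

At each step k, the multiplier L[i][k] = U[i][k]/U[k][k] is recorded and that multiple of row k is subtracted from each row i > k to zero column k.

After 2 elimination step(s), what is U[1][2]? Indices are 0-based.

U[1][2] = 1

k=0: U[0][0]=11
  eliminate (1,0): mult=8, new row 1: (0, 1, 1); set L[1][0]=8
  eliminate (2,0): mult=4, new row 2: (0, 12, 9); set L[2][0]=4
k=1: U[1][1]=1
  eliminate (2,1): mult=12, new row 2: (0, 0, 10); set L[2][1]=12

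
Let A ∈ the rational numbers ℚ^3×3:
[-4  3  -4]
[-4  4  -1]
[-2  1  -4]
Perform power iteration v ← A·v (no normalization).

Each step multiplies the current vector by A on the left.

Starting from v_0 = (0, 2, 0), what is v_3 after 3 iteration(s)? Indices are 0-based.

v_0 = (0, 2, 0).
v_1 = A·v_0 = (6, 8, 2).
v_2 = A·v_1 = (-8, 6, -12).
v_3 = A·v_2 = (98, 68, 70).

v_3 = (98, 68, 70)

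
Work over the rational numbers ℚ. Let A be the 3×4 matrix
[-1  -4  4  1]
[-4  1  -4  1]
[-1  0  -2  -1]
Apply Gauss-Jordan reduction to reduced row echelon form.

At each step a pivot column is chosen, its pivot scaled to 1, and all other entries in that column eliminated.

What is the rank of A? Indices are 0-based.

[1] R0 /= -1  ⇒  (1, 4, -4, -1)
     R1 -= -4·R0  ⇒  (0, 17, -20, -3)
     R2 -= -1·R0  ⇒  (0, 4, -6, -2)
[2] R1 /= 17  ⇒  (0, 1, -20/17, -3/17)
     R0 -= 4·R1  ⇒  (1, 0, 12/17, -5/17)
     R2 -= 4·R1  ⇒  (0, 0, -22/17, -22/17)
[3] R2 /= -22/17  ⇒  (0, 0, 1, 1)
     R0 -= 12/17·R2  ⇒  (1, 0, 0, -1)
     R1 -= -20/17·R2  ⇒  (0, 1, 0, 1)

rank = 3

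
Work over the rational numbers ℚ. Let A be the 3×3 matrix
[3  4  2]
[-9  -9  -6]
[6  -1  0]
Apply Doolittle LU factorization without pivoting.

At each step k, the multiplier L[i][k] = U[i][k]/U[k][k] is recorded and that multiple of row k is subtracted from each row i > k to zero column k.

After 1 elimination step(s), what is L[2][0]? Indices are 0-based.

L[2][0] = 2

Step 1: pivot at (0,0) is 3.
  row1 ← row1 − (-3)·row0  ⇒  L[1][0]=-3, U row1=(0, 3, 0)
  row2 ← row2 − (2)·row0  ⇒  L[2][0]=2, U row2=(0, -9, -4)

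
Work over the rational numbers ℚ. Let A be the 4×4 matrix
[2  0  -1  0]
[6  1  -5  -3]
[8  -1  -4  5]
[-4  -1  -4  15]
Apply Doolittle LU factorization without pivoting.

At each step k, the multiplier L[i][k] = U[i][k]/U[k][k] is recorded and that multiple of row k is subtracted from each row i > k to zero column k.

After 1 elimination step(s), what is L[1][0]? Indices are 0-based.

L[1][0] = 3

k=0: U[0][0]=2
  eliminate (1,0): mult=3, new row 1: (0, 1, -2, -3); set L[1][0]=3
  eliminate (2,0): mult=4, new row 2: (0, -1, 0, 5); set L[2][0]=4
  eliminate (3,0): mult=-2, new row 3: (0, -1, -6, 15); set L[3][0]=-2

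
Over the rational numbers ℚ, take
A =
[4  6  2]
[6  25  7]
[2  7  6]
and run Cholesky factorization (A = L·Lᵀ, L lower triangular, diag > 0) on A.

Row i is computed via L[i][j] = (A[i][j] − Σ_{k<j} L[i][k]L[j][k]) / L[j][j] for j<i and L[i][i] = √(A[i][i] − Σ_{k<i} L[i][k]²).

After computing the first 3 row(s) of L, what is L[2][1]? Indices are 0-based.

L[2][1] = 1

Step 1: L[0][0] = √(4) = 2.
  L[1][0] = (6) / L[0][0] = 3.
Step 2: L[1][1] = √(16) = 4.
  L[2][0] = (2) / L[0][0] = 1.
  L[2][1] = (4) / L[1][1] = 1.
Step 3: L[2][2] = √(4) = 2.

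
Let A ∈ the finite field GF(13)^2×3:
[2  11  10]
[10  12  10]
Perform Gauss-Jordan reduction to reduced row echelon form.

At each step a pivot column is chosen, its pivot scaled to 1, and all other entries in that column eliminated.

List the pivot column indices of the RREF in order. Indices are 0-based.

step 1: normalize row 0 (÷2) = (1, 12, 5)
  row 1: subtract 10×row0 = (0, 9, 12)
step 2: normalize row 1 (÷9) = (0, 1, 10)
  row 0: subtract 12×row1 = (1, 0, 2)

pivot columns: 0, 1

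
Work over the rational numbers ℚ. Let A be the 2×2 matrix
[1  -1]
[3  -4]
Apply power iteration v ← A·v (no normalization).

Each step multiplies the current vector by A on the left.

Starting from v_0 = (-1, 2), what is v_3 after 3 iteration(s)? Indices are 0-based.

v_0 = (-1, 2).
v_1 = A·v_0 = (-3, -11).
v_2 = A·v_1 = (8, 35).
v_3 = A·v_2 = (-27, -116).

v_3 = (-27, -116)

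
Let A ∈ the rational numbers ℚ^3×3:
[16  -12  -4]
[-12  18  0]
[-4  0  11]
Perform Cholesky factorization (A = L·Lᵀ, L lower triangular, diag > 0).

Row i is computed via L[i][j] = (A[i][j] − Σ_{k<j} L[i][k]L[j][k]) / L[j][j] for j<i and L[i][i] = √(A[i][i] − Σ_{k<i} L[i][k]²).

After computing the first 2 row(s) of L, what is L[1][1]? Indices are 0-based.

L[1][1] = 3

Step 1: L[0][0] = √(16) = 4.
  L[1][0] = (-12) / L[0][0] = -3.
Step 2: L[1][1] = √(9) = 3.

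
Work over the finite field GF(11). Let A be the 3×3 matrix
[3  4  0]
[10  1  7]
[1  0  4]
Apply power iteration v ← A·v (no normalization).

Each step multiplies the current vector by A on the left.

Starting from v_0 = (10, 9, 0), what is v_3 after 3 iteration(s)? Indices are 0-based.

v_3 = (0, 1, 2)

v_0 = (10, 9, 0).
v_1 = A·v_0 = (0, 10, 10).
v_2 = A·v_1 = (7, 3, 7).
v_3 = A·v_2 = (0, 1, 2).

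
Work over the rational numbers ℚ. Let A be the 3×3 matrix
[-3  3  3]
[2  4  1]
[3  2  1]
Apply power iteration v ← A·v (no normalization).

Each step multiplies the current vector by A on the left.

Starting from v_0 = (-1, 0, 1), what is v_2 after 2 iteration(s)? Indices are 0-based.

v_0 = (-1, 0, 1).
v_1 = A·v_0 = (6, -1, -2).
v_2 = A·v_1 = (-27, 6, 14).

v_2 = (-27, 6, 14)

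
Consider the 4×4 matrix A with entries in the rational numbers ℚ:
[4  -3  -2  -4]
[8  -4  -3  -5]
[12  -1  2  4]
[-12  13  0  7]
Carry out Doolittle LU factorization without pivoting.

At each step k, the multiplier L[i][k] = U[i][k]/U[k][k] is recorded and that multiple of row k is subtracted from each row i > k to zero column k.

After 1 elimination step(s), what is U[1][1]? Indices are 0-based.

Step 1: pivot at (0,0) is 4.
  row1 ← row1 − (2)·row0  ⇒  L[1][0]=2, U row1=(0, 2, 1, 3)
  row2 ← row2 − (3)·row0  ⇒  L[2][0]=3, U row2=(0, 8, 8, 16)
  row3 ← row3 − (-3)·row0  ⇒  L[3][0]=-3, U row3=(0, 4, -6, -5)

U[1][1] = 2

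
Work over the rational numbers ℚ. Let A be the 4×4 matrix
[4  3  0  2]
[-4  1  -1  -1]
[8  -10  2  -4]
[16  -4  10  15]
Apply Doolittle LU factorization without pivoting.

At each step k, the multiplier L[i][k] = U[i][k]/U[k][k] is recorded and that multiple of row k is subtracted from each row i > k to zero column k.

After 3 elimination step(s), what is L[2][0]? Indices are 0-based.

L[2][0] = 2

k=0: U[0][0]=4
  eliminate (1,0): mult=-1, new row 1: (0, 4, -1, 1); set L[1][0]=-1
  eliminate (2,0): mult=2, new row 2: (0, -16, 2, -8); set L[2][0]=2
  eliminate (3,0): mult=4, new row 3: (0, -16, 10, 7); set L[3][0]=4
k=1: U[1][1]=4
  eliminate (2,1): mult=-4, new row 2: (0, 0, -2, -4); set L[2][1]=-4
  eliminate (3,1): mult=-4, new row 3: (0, 0, 6, 11); set L[3][1]=-4
k=2: U[2][2]=-2
  eliminate (3,2): mult=-3, new row 3: (0, 0, 0, -1); set L[3][2]=-3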